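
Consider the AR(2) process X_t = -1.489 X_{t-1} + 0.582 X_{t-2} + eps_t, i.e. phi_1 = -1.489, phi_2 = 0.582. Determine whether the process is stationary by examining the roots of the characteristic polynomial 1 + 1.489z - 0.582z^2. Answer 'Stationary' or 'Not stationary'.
\text{Not stationary}

The AR(p) characteristic polynomial is P(z) = 1 + 1.489z - 0.582z^2.
Stationarity requires all roots to lie outside the unit circle, i.e. |z| > 1 for every root.
Set 1 + (1.489) z + (-0.582) z^2 = 0, i.e. a z^2 + b z + c = 0 with a = -0.582, b = 1.489, c = 1.
Discriminant D = b^2 - 4ac = (1.489)^2 - 4*(-0.582)*1 = 2.217121 - (-2.328) = 4.545121.
D >= 0, so the roots are real: z = (-b +/- sqrt(D)) / (2a) = (-1.489 +/- 2.131929) / (-1.164).
  z_1 = (-1.489 + 2.131929) / (-1.164) = -0.5523,   |z_1| = 0.5523.
  z_2 = (-1.489 - 2.131929) / (-1.164) = 3.1108,   |z_2| = 3.1108.
Moduli of all roots: 0.5523, 3.1108.
All moduli strictly greater than 1? No.
Verdict: Not stationary.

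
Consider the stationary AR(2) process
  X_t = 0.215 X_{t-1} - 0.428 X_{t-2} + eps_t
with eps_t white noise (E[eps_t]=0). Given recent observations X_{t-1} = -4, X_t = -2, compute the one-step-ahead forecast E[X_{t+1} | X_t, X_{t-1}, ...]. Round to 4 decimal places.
E[X_{t+1} \mid \mathcal F_t] = 1.2820

For an AR(p) model X_t = c + sum_i phi_i X_{t-i} + eps_t, the
one-step-ahead conditional mean is
  E[X_{t+1} | X_t, ...] = c + sum_i phi_i X_{t+1-i}.
Substitute known values:
  E[X_{t+1} | ...] = (0.215) * (-2) + (-0.428) * (-4)
                   = 1.2820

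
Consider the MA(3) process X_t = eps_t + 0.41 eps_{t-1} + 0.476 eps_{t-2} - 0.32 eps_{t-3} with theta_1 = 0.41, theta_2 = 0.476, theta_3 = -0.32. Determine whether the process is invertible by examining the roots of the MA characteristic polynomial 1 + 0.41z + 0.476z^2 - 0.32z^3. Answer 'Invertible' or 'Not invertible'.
\text{Invertible}

The MA(q) characteristic polynomial is P(z) = 1 + 0.41z + 0.476z^2 - 0.32z^3.
Invertibility requires all roots to lie outside the unit circle, i.e. |z| > 1 for every root.
Degree 3: look for a simple real root z0 first, then factor out (1 - z/z0) and solve the remaining quadratic.
Testing z0 = 2.5: P(2.5) = 1 + (0.41)(2.5) + (0.476)(2.5)^2 + (-0.32)(2.5)^3
  = 1 + (1.025) + (2.975) + (-5) = 0.  So z_0 = 2.5 is a root, |z_0| = 2.5.
Divide out the factor (1 - 0.4 z) = (1 - z/z0) (since 1/z0 = 0.4):
  P(z) = (1 - 0.4 z)(1 + (0.81) z + (0.8) z^2)
  [check: z-coef 0.81 - (0.4) = 0.41; z^2-coef 0.8 - (0.4)(0.81) = 0.476; z^3-coef -(0.4)(0.8) = -0.32.]
Remaining roots from the quadratic factor 1 + (0.81) z + (0.8) z^2:
  Set 1 + (0.81) z + (0.8) z^2 = 0, i.e. a z^2 + b z + c = 0 with a = 0.8, b = 0.81, c = 1.
  Discriminant D = b^2 - 4ac = (0.81)^2 - 4*(0.8)*1 = 0.6561 - (3.2) = -2.5439.
  D < 0, so the roots are the complex-conjugate pair z = (-b +/- i sqrt(-D)) / (2a) = -0.5062 +/- 0.9969i.
  For a conjugate pair |z|^2 = z * conj(z) = (product of roots) = c/a = 1/(0.8) = 1.25, so |z| = sqrt(1.25) = 1.118 for both roots.
Moduli of all roots: 2.5000, 1.1180, 1.1180.
All moduli strictly greater than 1? Yes.
Verdict: Invertible.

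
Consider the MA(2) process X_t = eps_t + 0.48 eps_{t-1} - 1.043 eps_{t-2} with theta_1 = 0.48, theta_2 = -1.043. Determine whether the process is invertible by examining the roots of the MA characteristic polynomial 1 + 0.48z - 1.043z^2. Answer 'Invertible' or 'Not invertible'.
\text{Not invertible}

The MA(q) characteristic polynomial is P(z) = 1 + 0.48z - 1.043z^2.
Invertibility requires all roots to lie outside the unit circle, i.e. |z| > 1 for every root.
Set 1 + (0.48) z + (-1.043) z^2 = 0, i.e. a z^2 + b z + c = 0 with a = -1.043, b = 0.48, c = 1.
Discriminant D = b^2 - 4ac = (0.48)^2 - 4*(-1.043)*1 = 0.2304 - (-4.172) = 4.4024.
D >= 0, so the roots are real: z = (-b +/- sqrt(D)) / (2a) = (-0.48 +/- 2.09819) / (-2.086).
  z_1 = (-0.48 + 2.09819) / (-2.086) = -0.7757,   |z_1| = 0.7757.
  z_2 = (-0.48 - 2.09819) / (-2.086) = 1.2359,   |z_2| = 1.2359.
Moduli of all roots: 0.7757, 1.2359.
All moduli strictly greater than 1? No.
Verdict: Not invertible.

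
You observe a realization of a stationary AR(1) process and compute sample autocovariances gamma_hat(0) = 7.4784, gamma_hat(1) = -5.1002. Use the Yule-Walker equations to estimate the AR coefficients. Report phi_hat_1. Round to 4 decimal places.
\hat\phi_{1} = -0.6820

The Yule-Walker equations for an AR(p) process read, in matrix form,
  Gamma_p phi = r_p,   with   (Gamma_p)_{ij} = gamma(|i - j|),
                       (r_p)_i = gamma(i),   i,j = 1..p.
Substitute the sample gammas (Toeplitz matrix and right-hand side of size 1):
  Gamma_p = [[7.4784]]
  r_p     = [-5.1002]
With p = 1 this is the single equation gamma(0) phi_1 = gamma(1):
  phi_hat_1 = gamma(1) / gamma(0) = -5.1002 / 7.4784 = -0.6820.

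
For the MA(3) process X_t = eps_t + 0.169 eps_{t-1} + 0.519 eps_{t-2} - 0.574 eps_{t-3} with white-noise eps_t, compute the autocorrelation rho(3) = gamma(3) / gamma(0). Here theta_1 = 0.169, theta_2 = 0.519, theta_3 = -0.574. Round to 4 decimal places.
\rho(3) = -0.3527

For an MA(q) process with theta_0 = 1, the autocovariance is
  gamma(k) = sigma^2 * sum_{i=0..q-k} theta_i * theta_{i+k},
and rho(k) = gamma(k) / gamma(0). Sigma^2 cancels.
  numerator   = (1)*(-0.574) = -0.574.
  denominator = (1)^2 + (0.169)^2 + (0.519)^2 + (-0.574)^2 = 1.627398.
  rho(3) = -0.574 / 1.627398 = -0.3527.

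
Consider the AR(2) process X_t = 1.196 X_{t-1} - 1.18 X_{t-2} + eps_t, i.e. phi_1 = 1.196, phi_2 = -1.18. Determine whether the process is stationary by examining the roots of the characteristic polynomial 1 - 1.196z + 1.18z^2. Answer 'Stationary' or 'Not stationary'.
\text{Not stationary}

The AR(p) characteristic polynomial is P(z) = 1 - 1.196z + 1.18z^2.
Stationarity requires all roots to lie outside the unit circle, i.e. |z| > 1 for every root.
Set 1 + (-1.196) z + (1.18) z^2 = 0, i.e. a z^2 + b z + c = 0 with a = 1.18, b = -1.196, c = 1.
Discriminant D = b^2 - 4ac = (-1.196)^2 - 4*(1.18)*1 = 1.430416 - (4.72) = -3.289584.
D < 0, so the roots are the complex-conjugate pair z = (-b +/- i sqrt(-D)) / (2a) = 0.5068 +/- 0.7685i.
For a conjugate pair |z|^2 = z * conj(z) = (product of roots) = c/a = 1/(1.18) = 0.847458, so |z| = sqrt(0.847458) = 0.9206 for both roots.
Moduli of all roots: 0.9206, 0.9206.
All moduli strictly greater than 1? No.
Verdict: Not stationary.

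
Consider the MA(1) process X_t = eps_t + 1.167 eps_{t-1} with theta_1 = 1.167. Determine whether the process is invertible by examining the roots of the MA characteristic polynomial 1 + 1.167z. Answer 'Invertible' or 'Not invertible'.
\text{Not invertible}

The MA(q) characteristic polynomial is P(z) = 1 + 1.167z.
Invertibility requires all roots to lie outside the unit circle, i.e. |z| > 1 for every root.
This is linear in z: 1 + (1.167) z = 0  =>  z = -1/(1.167) = -0.856898,  |z| = 0.856898.
Moduli of all roots: 0.8569.
All moduli strictly greater than 1? No.
Verdict: Not invertible.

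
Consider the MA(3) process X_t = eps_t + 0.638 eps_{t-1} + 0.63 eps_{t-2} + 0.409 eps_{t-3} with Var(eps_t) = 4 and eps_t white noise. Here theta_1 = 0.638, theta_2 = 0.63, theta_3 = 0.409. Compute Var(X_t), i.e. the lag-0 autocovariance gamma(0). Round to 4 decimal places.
\gamma(0) = 7.8849

For an MA(q) process X_t = eps_t + sum_i theta_i eps_{t-i} with
Var(eps_t) = sigma^2, the variance is
  gamma(0) = sigma^2 * (1 + sum_i theta_i^2).
  sum_i theta_i^2 = (0.638)^2 + (0.63)^2 + (0.409)^2 = 0.407044 + 0.3969 + 0.167281 = 0.971225.
  gamma(0) = 4 * (1 + 0.971225) = 4 * 1.971225 = 7.8849.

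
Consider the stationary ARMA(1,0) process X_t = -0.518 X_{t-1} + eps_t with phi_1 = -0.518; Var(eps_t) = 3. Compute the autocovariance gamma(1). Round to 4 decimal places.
\gamma(1) = -2.1239

Multiply the model equation by X_{t-k} and take expectations. With theta_0 = psi_0 = 1 and psi_j the MA(infinity) weights, this gives
  gamma(k) - sum_i phi_i gamma(k-i) = c_k,
  c_k = sigma^2 * sum_{j=k..q} theta_j psi_{j-k}   (c_k = 0 for k > q),
using gamma(-m) = gamma(m).
Pure AR (q = 0): c_0 = sigma^2 = 3, c_k = 0 for k >= 1.
Equations for k = 0 and k = 1 (AR order 1):
  gamma(0) = phi_1 gamma(1) + c_0
  gamma(1) = phi_1 gamma(0) + c_1
Substituting the second into the first: gamma(0) (1 - phi_1^2) = c_0 + phi_1 c_1, so
  gamma(0) = c_0 / (1 - phi_1^2) = 3 / (1 - (-0.518)^2) = 3 / 0.731676 = 4.100175.
  gamma(1) = phi_1 gamma(0) = (-0.518)(4.100175) = -2.123891.
Therefore gamma(1) = -2.1239 (to 4 decimal places).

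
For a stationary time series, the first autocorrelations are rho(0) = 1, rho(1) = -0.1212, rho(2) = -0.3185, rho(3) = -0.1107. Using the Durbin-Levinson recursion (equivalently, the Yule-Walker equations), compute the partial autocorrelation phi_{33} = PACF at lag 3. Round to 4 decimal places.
\phi_{33} = -0.2330

The PACF at lag k is phi_{kk}, the last component of the solution
to the Yule-Walker system G_k phi = r_k where
  (G_k)_{ij} = rho(|i - j|), (r_k)_i = rho(i), i,j = 1..k.
Equivalently, Durbin-Levinson gives phi_{kk} iteratively:
  phi_{11} = rho(1)
  phi_{kk} = [rho(k) - sum_{j=1..k-1} phi_{k-1,j} rho(k-j)]
            / [1 - sum_{j=1..k-1} phi_{k-1,j} rho(j)],
  phi_{k,j} = phi_{k-1,j} - phi_{kk} phi_{k-1,k-j},  j = 1..k-1.
Step k = 1:
  phi_11 = rho(1) = -0.1212.
Step k = 2:
  phi_22 = [rho(2) - phi_11 rho(1)] / [1 - phi_11 rho(1)] = [-0.3185 - (-0.1212)(-0.1212)] / [1 - (-0.1212)(-0.1212)]
         = -0.33318944 / 0.98531056 = -0.338157.
  Update: phi_21 = phi_11 - phi_22 phi_11 = -0.1212 - (-0.338157)(-0.1212) = -0.162185.
Step k = 3:
  phi_33 = [rho(3) - phi_21 rho(2) - phi_22 rho(1)] / [1 - phi_21 rho(1) - phi_22 rho(2)]
    numerator   = -0.1107 - (-0.162185)(-0.3185) - (-0.338157)(-0.1212) = -0.2033404
    denominator = 1 - (-0.162185)(-0.1212) - (-0.338157)(-0.3185) = 0.87264029
  phi_33 = -0.2033404 / 0.87264029 = -0.233.
Therefore phi_{33} = -0.2330.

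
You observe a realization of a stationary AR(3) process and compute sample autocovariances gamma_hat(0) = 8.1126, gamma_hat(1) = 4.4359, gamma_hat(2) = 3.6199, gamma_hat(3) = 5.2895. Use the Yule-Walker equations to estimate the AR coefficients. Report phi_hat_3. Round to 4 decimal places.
\hat\phi_{3} = 0.5140

The Yule-Walker equations for an AR(p) process read, in matrix form,
  Gamma_p phi = r_p,   with   (Gamma_p)_{ij} = gamma(|i - j|),
                       (r_p)_i = gamma(i),   i,j = 1..p.
Substitute the sample gammas (Toeplitz matrix and right-hand side of size 3):
  Gamma_p = [[8.1126, 4.4359, 3.6199], [4.4359, 8.1126, 4.4359], [3.6199, 4.4359, 8.1126]]
  r_p     = [4.4359, 3.6199, 5.2895]
Written out (R1..R3):
  (R1) 8.1126 phi_1 + 4.4359 phi_2 + 3.6199 phi_3 = 4.4359
  (R2) 4.4359 phi_1 + 8.1126 phi_2 + 4.4359 phi_3 = 3.6199
  (R3) 3.6199 phi_1 + 4.4359 phi_2 + 8.1126 phi_3 = 5.2895
Gaussian elimination:
  R2 <- R2 - (4.4359/8.1126) R1 = R2 - (0.546791) R1:  5.687088 phi_2 + 2.45657 phi_3 = 1.194388
  R3 <- R3 - (3.6199/8.1126) R1 = R3 - (0.446207) R1:  2.45657 phi_2 + 6.497375 phi_3 = 3.31017
  R3 <- R3 - (2.45657/5.687088) R2 = R3 - (0.431956) R2:  5.436246 phi_3 = 2.794247
Back-substitution:
  phi_hat_3 = 2.794247 / 5.436246 = 0.514003
  phi_hat_2 = (1.194388 - (2.45657)(0.514003)) / 5.687088 = -0.012009
  phi_hat_1 = (4.4359 - (4.4359)(-0.012009) - (3.6199)(0.514003)) / 8.1126 = 0.324006
So phi_hat = [0.3240, -0.0120, 0.5140].
Therefore phi_hat_3 = 0.5140.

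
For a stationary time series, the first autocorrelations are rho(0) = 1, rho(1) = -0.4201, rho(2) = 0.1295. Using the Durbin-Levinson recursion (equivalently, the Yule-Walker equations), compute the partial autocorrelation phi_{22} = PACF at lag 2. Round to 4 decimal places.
\phi_{22} = -0.0571

The PACF at lag k is phi_{kk}, the last component of the solution
to the Yule-Walker system G_k phi = r_k where
  (G_k)_{ij} = rho(|i - j|), (r_k)_i = rho(i), i,j = 1..k.
Equivalently, Durbin-Levinson gives phi_{kk} iteratively:
  phi_{11} = rho(1)
  phi_{kk} = [rho(k) - sum_{j=1..k-1} phi_{k-1,j} rho(k-j)]
            / [1 - sum_{j=1..k-1} phi_{k-1,j} rho(j)],
  phi_{k,j} = phi_{k-1,j} - phi_{kk} phi_{k-1,k-j},  j = 1..k-1.
Step k = 1:
  phi_11 = rho(1) = -0.4201.
Step k = 2:
  phi_22 = [rho(2) - phi_11 rho(1)] / [1 - phi_11 rho(1)] = [0.1295 - (-0.4201)(-0.4201)] / [1 - (-0.4201)(-0.4201)]
         = -0.04698401 / 0.82351599 = -0.0571.
Therefore phi_{22} = -0.0571.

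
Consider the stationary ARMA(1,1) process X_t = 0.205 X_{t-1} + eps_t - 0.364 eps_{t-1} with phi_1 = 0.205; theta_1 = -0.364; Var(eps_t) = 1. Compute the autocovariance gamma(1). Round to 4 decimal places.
\gamma(1) = -0.1536

Multiply the model equation by X_{t-k} and take expectations. With theta_0 = psi_0 = 1 and psi_j the MA(infinity) weights, this gives
  gamma(k) - sum_i phi_i gamma(k-i) = c_k,
  c_k = sigma^2 * sum_{j=k..q} theta_j psi_{j-k}   (c_k = 0 for k > q),
using gamma(-m) = gamma(m).
psi-weights needed (psi_j = theta_j + sum_i phi_i psi_{j-i}):
  psi_1 = theta_1 + phi_1 = -0.364 + (0.205) = -0.159
Right-hand sides:
  c_0 = sigma^2 (1 + theta_1 psi_1) = 1 * (1 + (-0.364)(-0.159)) = 1 * 1.057876 = 1.057876
  c_1 = sigma^2 theta_1 = 1 * (-0.364) = -0.364
  c_2 = 0
Equations for k = 0 and k = 1 (AR order 1):
  gamma(0) = phi_1 gamma(1) + c_0
  gamma(1) = phi_1 gamma(0) + c_1
Substituting the second into the first: gamma(0) (1 - phi_1^2) = c_0 + phi_1 c_1, so
  gamma(0) = (c_0 + phi_1 c_1) / (1 - phi_1^2) = (1.057876 + (0.205)(-0.364)) / (1 - (0.205)^2) = 0.983256 / 0.957975 = 1.02639.
  gamma(1) = phi_1 gamma(0) + c_1 = (0.205)(1.02639) + (-0.364) = -0.15359.
Therefore gamma(1) = -0.1536 (to 4 decimal places).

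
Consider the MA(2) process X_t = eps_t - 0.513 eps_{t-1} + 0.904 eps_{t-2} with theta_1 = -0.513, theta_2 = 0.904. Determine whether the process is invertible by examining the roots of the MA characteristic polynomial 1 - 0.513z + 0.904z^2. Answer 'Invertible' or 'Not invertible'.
\text{Invertible}

The MA(q) characteristic polynomial is P(z) = 1 - 0.513z + 0.904z^2.
Invertibility requires all roots to lie outside the unit circle, i.e. |z| > 1 for every root.
Set 1 + (-0.513) z + (0.904) z^2 = 0, i.e. a z^2 + b z + c = 0 with a = 0.904, b = -0.513, c = 1.
Discriminant D = b^2 - 4ac = (-0.513)^2 - 4*(0.904)*1 = 0.263169 - (3.616) = -3.352831.
D < 0, so the roots are the complex-conjugate pair z = (-b +/- i sqrt(-D)) / (2a) = 0.2837 +/- 1.0128i.
For a conjugate pair |z|^2 = z * conj(z) = (product of roots) = c/a = 1/(0.904) = 1.106195, so |z| = sqrt(1.106195) = 1.0518 for both roots.
Moduli of all roots: 1.0518, 1.0518.
All moduli strictly greater than 1? Yes.
Verdict: Invertible.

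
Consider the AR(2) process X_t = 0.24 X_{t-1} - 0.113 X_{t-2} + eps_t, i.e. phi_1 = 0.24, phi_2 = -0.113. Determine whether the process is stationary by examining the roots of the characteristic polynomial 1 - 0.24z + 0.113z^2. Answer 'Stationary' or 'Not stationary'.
\text{Stationary}

The AR(p) characteristic polynomial is P(z) = 1 - 0.24z + 0.113z^2.
Stationarity requires all roots to lie outside the unit circle, i.e. |z| > 1 for every root.
Set 1 + (-0.24) z + (0.113) z^2 = 0, i.e. a z^2 + b z + c = 0 with a = 0.113, b = -0.24, c = 1.
Discriminant D = b^2 - 4ac = (-0.24)^2 - 4*(0.113)*1 = 0.0576 - (0.452) = -0.3944.
D < 0, so the roots are the complex-conjugate pair z = (-b +/- i sqrt(-D)) / (2a) = 1.0619 +/- 2.7788i.
For a conjugate pair |z|^2 = z * conj(z) = (product of roots) = c/a = 1/(0.113) = 8.849558, so |z| = sqrt(8.849558) = 2.9748 for both roots.
Moduli of all roots: 2.9748, 2.9748.
All moduli strictly greater than 1? Yes.
Verdict: Stationary.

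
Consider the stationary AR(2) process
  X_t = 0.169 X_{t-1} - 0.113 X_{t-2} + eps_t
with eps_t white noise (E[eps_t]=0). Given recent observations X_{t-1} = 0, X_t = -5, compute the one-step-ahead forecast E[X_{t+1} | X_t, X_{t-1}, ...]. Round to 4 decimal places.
E[X_{t+1} \mid \mathcal F_t] = -0.8450

For an AR(p) model X_t = c + sum_i phi_i X_{t-i} + eps_t, the
one-step-ahead conditional mean is
  E[X_{t+1} | X_t, ...] = c + sum_i phi_i X_{t+1-i}.
Substitute known values:
  E[X_{t+1} | ...] = (0.169) * (-5) + (-0.113) * (0)
                   = -0.8450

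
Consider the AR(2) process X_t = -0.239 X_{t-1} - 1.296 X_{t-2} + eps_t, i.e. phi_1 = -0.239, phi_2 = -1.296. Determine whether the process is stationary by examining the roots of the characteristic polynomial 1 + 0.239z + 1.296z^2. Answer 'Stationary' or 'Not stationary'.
\text{Not stationary}

The AR(p) characteristic polynomial is P(z) = 1 + 0.239z + 1.296z^2.
Stationarity requires all roots to lie outside the unit circle, i.e. |z| > 1 for every root.
Set 1 + (0.239) z + (1.296) z^2 = 0, i.e. a z^2 + b z + c = 0 with a = 1.296, b = 0.239, c = 1.
Discriminant D = b^2 - 4ac = (0.239)^2 - 4*(1.296)*1 = 0.057121 - (5.184) = -5.126879.
D < 0, so the roots are the complex-conjugate pair z = (-b +/- i sqrt(-D)) / (2a) = -0.0922 +/- 0.8736i.
For a conjugate pair |z|^2 = z * conj(z) = (product of roots) = c/a = 1/(1.296) = 0.771605, so |z| = sqrt(0.771605) = 0.8784 for both roots.
Moduli of all roots: 0.8784, 0.8784.
All moduli strictly greater than 1? No.
Verdict: Not stationary.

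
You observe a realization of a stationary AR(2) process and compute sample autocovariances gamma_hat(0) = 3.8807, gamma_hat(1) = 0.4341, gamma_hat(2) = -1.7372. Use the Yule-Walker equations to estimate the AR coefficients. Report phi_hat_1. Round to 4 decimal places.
\hat\phi_{1} = 0.1640

The Yule-Walker equations for an AR(p) process read, in matrix form,
  Gamma_p phi = r_p,   with   (Gamma_p)_{ij} = gamma(|i - j|),
                       (r_p)_i = gamma(i),   i,j = 1..p.
Substitute the sample gammas (Toeplitz matrix and right-hand side of size 2):
  Gamma_p = [[3.8807, 0.4341], [0.4341, 3.8807]]
  r_p     = [0.4341, -1.7372]
Written out:
  3.8807 phi_1 + 0.4341 phi_2 = 0.4341
  0.4341 phi_1 + 3.8807 phi_2 = -1.7372
Solve by Cramer's rule:
  det = gamma(0)^2 - gamma(1)^2 = (3.8807)^2 - (0.4341)^2 = 15.05983249 - 0.18844281 = 14.87138968
  phi_hat_1 = [gamma(1) gamma(0) - gamma(1) gamma(2)] / det = [(0.4341)(3.8807) - (0.4341)(-1.7372)] / 14.87138968 = 2.43873039 / 14.87138968 = 0.164
  phi_hat_2 = [gamma(0) gamma(2) - gamma(1)^2] / det = [(3.8807)(-1.7372) - (0.4341)^2] / 14.87138968 = -6.92999485 / 14.87138968 = -0.466
So phi_hat = [0.1640, -0.4660].
Therefore phi_hat_1 = 0.1640.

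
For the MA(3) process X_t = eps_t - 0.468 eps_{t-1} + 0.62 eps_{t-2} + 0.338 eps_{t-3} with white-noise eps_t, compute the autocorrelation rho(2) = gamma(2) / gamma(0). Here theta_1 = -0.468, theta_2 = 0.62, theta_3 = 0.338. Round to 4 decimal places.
\rho(2) = 0.2689

For an MA(q) process with theta_0 = 1, the autocovariance is
  gamma(k) = sigma^2 * sum_{i=0..q-k} theta_i * theta_{i+k},
and rho(k) = gamma(k) / gamma(0). Sigma^2 cancels.
  numerator   = (1)*(0.62) + (-0.468)*(0.338) = 0.461816.
  denominator = (1)^2 + (-0.468)^2 + (0.62)^2 + (0.338)^2 = 1.717668.
  rho(2) = 0.461816 / 1.717668 = 0.2689.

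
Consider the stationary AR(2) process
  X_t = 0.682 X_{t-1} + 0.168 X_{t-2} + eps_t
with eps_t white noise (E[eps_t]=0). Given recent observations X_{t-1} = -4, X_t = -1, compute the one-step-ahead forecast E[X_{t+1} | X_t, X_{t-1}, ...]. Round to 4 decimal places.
E[X_{t+1} \mid \mathcal F_t] = -1.3540

For an AR(p) model X_t = c + sum_i phi_i X_{t-i} + eps_t, the
one-step-ahead conditional mean is
  E[X_{t+1} | X_t, ...] = c + sum_i phi_i X_{t+1-i}.
Substitute known values:
  E[X_{t+1} | ...] = (0.682) * (-1) + (0.168) * (-4)
                   = -1.3540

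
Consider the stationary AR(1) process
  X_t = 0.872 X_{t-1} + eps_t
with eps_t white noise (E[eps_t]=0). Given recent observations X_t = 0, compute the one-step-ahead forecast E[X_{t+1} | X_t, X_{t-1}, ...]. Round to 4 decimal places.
E[X_{t+1} \mid \mathcal F_t] = 0.0000

For an AR(p) model X_t = c + sum_i phi_i X_{t-i} + eps_t, the
one-step-ahead conditional mean is
  E[X_{t+1} | X_t, ...] = c + sum_i phi_i X_{t+1-i}.
Substitute known values:
  E[X_{t+1} | ...] = (0.872) * (0)
                   = 0.0000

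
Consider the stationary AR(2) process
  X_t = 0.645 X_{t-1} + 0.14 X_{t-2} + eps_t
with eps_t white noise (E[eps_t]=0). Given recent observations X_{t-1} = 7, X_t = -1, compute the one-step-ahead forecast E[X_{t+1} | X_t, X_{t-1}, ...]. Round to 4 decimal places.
E[X_{t+1} \mid \mathcal F_t] = 0.3350

For an AR(p) model X_t = c + sum_i phi_i X_{t-i} + eps_t, the
one-step-ahead conditional mean is
  E[X_{t+1} | X_t, ...] = c + sum_i phi_i X_{t+1-i}.
Substitute known values:
  E[X_{t+1} | ...] = (0.645) * (-1) + (0.14) * (7)
                   = 0.3350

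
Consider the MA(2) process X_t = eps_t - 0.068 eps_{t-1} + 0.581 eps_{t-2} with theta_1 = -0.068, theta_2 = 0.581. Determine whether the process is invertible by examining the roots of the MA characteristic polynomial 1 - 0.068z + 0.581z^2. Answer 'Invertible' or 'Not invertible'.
\text{Invertible}

The MA(q) characteristic polynomial is P(z) = 1 - 0.068z + 0.581z^2.
Invertibility requires all roots to lie outside the unit circle, i.e. |z| > 1 for every root.
Set 1 + (-0.068) z + (0.581) z^2 = 0, i.e. a z^2 + b z + c = 0 with a = 0.581, b = -0.068, c = 1.
Discriminant D = b^2 - 4ac = (-0.068)^2 - 4*(0.581)*1 = 0.004624 - (2.324) = -2.319376.
D < 0, so the roots are the complex-conjugate pair z = (-b +/- i sqrt(-D)) / (2a) = 0.0585 +/- 1.3106i.
For a conjugate pair |z|^2 = z * conj(z) = (product of roots) = c/a = 1/(0.581) = 1.72117, so |z| = sqrt(1.72117) = 1.3119 for both roots.
Moduli of all roots: 1.3119, 1.3119.
All moduli strictly greater than 1? Yes.
Verdict: Invertible.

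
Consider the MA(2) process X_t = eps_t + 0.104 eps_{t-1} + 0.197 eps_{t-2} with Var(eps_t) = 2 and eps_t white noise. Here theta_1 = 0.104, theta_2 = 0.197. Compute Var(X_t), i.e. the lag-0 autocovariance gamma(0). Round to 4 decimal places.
\gamma(0) = 2.0993

For an MA(q) process X_t = eps_t + sum_i theta_i eps_{t-i} with
Var(eps_t) = sigma^2, the variance is
  gamma(0) = sigma^2 * (1 + sum_i theta_i^2).
  sum_i theta_i^2 = (0.104)^2 + (0.197)^2 = 0.010816 + 0.038809 = 0.049625.
  gamma(0) = 2 * (1 + 0.049625) = 2 * 1.049625 = 2.09925, which rounds to 2.0993.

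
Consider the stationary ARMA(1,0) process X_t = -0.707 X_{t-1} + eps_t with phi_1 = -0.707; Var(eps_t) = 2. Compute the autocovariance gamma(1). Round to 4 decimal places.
\gamma(1) = -2.8271

Multiply the model equation by X_{t-k} and take expectations. With theta_0 = psi_0 = 1 and psi_j the MA(infinity) weights, this gives
  gamma(k) - sum_i phi_i gamma(k-i) = c_k,
  c_k = sigma^2 * sum_{j=k..q} theta_j psi_{j-k}   (c_k = 0 for k > q),
using gamma(-m) = gamma(m).
Pure AR (q = 0): c_0 = sigma^2 = 2, c_k = 0 for k >= 1.
Equations for k = 0 and k = 1 (AR order 1):
  gamma(0) = phi_1 gamma(1) + c_0
  gamma(1) = phi_1 gamma(0) + c_1
Substituting the second into the first: gamma(0) (1 - phi_1^2) = c_0 + phi_1 c_1, so
  gamma(0) = c_0 / (1 - phi_1^2) = 2 / (1 - (-0.707)^2) = 2 / 0.500151 = 3.998792.
  gamma(1) = phi_1 gamma(0) = (-0.707)(3.998792) = -2.827146.
Therefore gamma(1) = -2.8271 (to 4 decimal places).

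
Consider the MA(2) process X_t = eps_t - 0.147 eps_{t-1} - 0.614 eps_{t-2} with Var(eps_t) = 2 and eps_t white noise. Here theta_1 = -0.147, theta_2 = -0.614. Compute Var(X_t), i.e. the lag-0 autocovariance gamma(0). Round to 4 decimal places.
\gamma(0) = 2.7972

For an MA(q) process X_t = eps_t + sum_i theta_i eps_{t-i} with
Var(eps_t) = sigma^2, the variance is
  gamma(0) = sigma^2 * (1 + sum_i theta_i^2).
  sum_i theta_i^2 = (-0.147)^2 + (-0.614)^2 = 0.021609 + 0.376996 = 0.398605.
  gamma(0) = 2 * (1 + 0.398605) = 2 * 1.398605 = 2.79721, which rounds to 2.7972.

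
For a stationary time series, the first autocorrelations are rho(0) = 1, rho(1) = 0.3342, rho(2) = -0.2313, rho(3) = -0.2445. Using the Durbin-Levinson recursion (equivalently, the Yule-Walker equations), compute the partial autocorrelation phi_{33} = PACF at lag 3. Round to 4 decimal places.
\phi_{33} = -0.0110

The PACF at lag k is phi_{kk}, the last component of the solution
to the Yule-Walker system G_k phi = r_k where
  (G_k)_{ij} = rho(|i - j|), (r_k)_i = rho(i), i,j = 1..k.
Equivalently, Durbin-Levinson gives phi_{kk} iteratively:
  phi_{11} = rho(1)
  phi_{kk} = [rho(k) - sum_{j=1..k-1} phi_{k-1,j} rho(k-j)]
            / [1 - sum_{j=1..k-1} phi_{k-1,j} rho(j)],
  phi_{k,j} = phi_{k-1,j} - phi_{kk} phi_{k-1,k-j},  j = 1..k-1.
Step k = 1:
  phi_11 = rho(1) = 0.3342.
Step k = 2:
  phi_22 = [rho(2) - phi_11 rho(1)] / [1 - phi_11 rho(1)] = [-0.2313 - (0.3342)(0.3342)] / [1 - (0.3342)(0.3342)]
         = -0.34298964 / 0.88831036 = -0.386115.
  Update: phi_21 = phi_11 - phi_22 phi_11 = 0.3342 - (-0.386115)(0.3342) = 0.46324.
Step k = 3:
  phi_33 = [rho(3) - phi_21 rho(2) - phi_22 rho(1)] / [1 - phi_21 rho(1) - phi_22 rho(2)]
    numerator   = -0.2445 - (0.46324)(-0.2313) - (-0.386115)(0.3342) = -0.00831319
    denominator = 1 - (0.46324)(0.3342) - (-0.386115)(-0.2313) = 0.75587704
  phi_33 = -0.00831319 / 0.75587704 = -0.011.
Therefore phi_{33} = -0.0110.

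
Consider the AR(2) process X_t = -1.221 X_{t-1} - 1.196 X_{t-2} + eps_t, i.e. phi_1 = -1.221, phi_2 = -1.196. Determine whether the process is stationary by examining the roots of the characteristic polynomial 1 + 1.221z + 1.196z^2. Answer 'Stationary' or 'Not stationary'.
\text{Not stationary}

The AR(p) characteristic polynomial is P(z) = 1 + 1.221z + 1.196z^2.
Stationarity requires all roots to lie outside the unit circle, i.e. |z| > 1 for every root.
Set 1 + (1.221) z + (1.196) z^2 = 0, i.e. a z^2 + b z + c = 0 with a = 1.196, b = 1.221, c = 1.
Discriminant D = b^2 - 4ac = (1.221)^2 - 4*(1.196)*1 = 1.490841 - (4.784) = -3.293159.
D < 0, so the roots are the complex-conjugate pair z = (-b +/- i sqrt(-D)) / (2a) = -0.5105 +/- 0.7587i.
For a conjugate pair |z|^2 = z * conj(z) = (product of roots) = c/a = 1/(1.196) = 0.83612, so |z| = sqrt(0.83612) = 0.9144 for both roots.
Moduli of all roots: 0.9144, 0.9144.
All moduli strictly greater than 1? No.
Verdict: Not stationary.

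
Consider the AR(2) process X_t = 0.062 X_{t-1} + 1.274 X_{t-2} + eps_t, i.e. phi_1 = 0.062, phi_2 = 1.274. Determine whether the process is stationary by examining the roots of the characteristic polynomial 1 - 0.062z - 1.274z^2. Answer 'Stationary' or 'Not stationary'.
\text{Not stationary}

The AR(p) characteristic polynomial is P(z) = 1 - 0.062z - 1.274z^2.
Stationarity requires all roots to lie outside the unit circle, i.e. |z| > 1 for every root.
Set 1 + (-0.062) z + (-1.274) z^2 = 0, i.e. a z^2 + b z + c = 0 with a = -1.274, b = -0.062, c = 1.
Discriminant D = b^2 - 4ac = (-0.062)^2 - 4*(-1.274)*1 = 0.003844 - (-5.096) = 5.099844.
D >= 0, so the roots are real: z = (-b +/- sqrt(D)) / (2a) = (0.062 +/- 2.258283) / (-2.548).
  z_1 = (0.062 + 2.258283) / (-2.548) = -0.9106,   |z_1| = 0.9106.
  z_2 = (0.062 - 2.258283) / (-2.548) = 0.862,   |z_2| = 0.862.
Moduli of all roots: 0.9106, 0.8620.
All moduli strictly greater than 1? No.
Verdict: Not stationary.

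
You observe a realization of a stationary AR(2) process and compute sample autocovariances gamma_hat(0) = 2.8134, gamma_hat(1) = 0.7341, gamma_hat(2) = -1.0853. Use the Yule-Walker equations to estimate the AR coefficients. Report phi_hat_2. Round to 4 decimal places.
\hat\phi_{2} = -0.4870

The Yule-Walker equations for an AR(p) process read, in matrix form,
  Gamma_p phi = r_p,   with   (Gamma_p)_{ij} = gamma(|i - j|),
                       (r_p)_i = gamma(i),   i,j = 1..p.
Substitute the sample gammas (Toeplitz matrix and right-hand side of size 2):
  Gamma_p = [[2.8134, 0.7341], [0.7341, 2.8134]]
  r_p     = [0.7341, -1.0853]
Written out:
  2.8134 phi_1 + 0.7341 phi_2 = 0.7341
  0.7341 phi_1 + 2.8134 phi_2 = -1.0853
Solve by Cramer's rule:
  det = gamma(0)^2 - gamma(1)^2 = (2.8134)^2 - (0.7341)^2 = 7.91521956 - 0.53890281 = 7.37631675
  phi_hat_1 = [gamma(1) gamma(0) - gamma(1) gamma(2)] / det = [(0.7341)(2.8134) - (0.7341)(-1.0853)] / 7.37631675 = 2.86203567 / 7.37631675 = 0.388
  phi_hat_2 = [gamma(0) gamma(2) - gamma(1)^2] / det = [(2.8134)(-1.0853) - (0.7341)^2] / 7.37631675 = -3.59228583 / 7.37631675 = -0.487
So phi_hat = [0.3880, -0.4870].
Therefore phi_hat_2 = -0.4870.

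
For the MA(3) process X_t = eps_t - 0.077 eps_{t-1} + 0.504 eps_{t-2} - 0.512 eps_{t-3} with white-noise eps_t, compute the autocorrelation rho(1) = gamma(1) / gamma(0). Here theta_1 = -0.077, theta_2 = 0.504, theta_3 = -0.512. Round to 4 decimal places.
\rho(1) = -0.2456

For an MA(q) process with theta_0 = 1, the autocovariance is
  gamma(k) = sigma^2 * sum_{i=0..q-k} theta_i * theta_{i+k},
and rho(k) = gamma(k) / gamma(0). Sigma^2 cancels.
  numerator   = (1)*(-0.077) + (-0.077)*(0.504) + (0.504)*(-0.512) = -0.373856.
  denominator = (1)^2 + (-0.077)^2 + (0.504)^2 + (-0.512)^2 = 1.522089.
  rho(1) = -0.373856 / 1.522089 = -0.2456.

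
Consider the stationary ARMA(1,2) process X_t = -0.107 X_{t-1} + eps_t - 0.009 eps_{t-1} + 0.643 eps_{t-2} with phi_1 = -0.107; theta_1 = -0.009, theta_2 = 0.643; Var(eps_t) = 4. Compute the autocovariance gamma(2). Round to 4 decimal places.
\gamma(2) = 2.6741

Multiply the model equation by X_{t-k} and take expectations. With theta_0 = psi_0 = 1 and psi_j the MA(infinity) weights, this gives
  gamma(k) - sum_i phi_i gamma(k-i) = c_k,
  c_k = sigma^2 * sum_{j=k..q} theta_j psi_{j-k}   (c_k = 0 for k > q),
using gamma(-m) = gamma(m).
psi-weights needed (psi_j = theta_j + sum_i phi_i psi_{j-i}):
  psi_1 = theta_1 + phi_1 = -0.009 + (-0.107) = -0.116
  psi_2 = theta_2 + phi_1 psi_1 = 0.643 + (-0.107)(-0.116) = 0.655412
Right-hand sides:
  c_0 = sigma^2 (1 + theta_1 psi_1 + theta_2 psi_2) = 4 * (1 + (-0.009)(-0.116) + (0.643)(0.655412)) = 4 * 1.422474 = 5.689896
  c_1 = sigma^2 (theta_1 + theta_2 psi_1) = 4 * (-0.009 + (0.643)(-0.116)) = -0.334352
  c_2 = sigma^2 theta_2 = 4 * (0.643) = 2.572
Equations for k = 0 and k = 1 (AR order 1):
  gamma(0) = phi_1 gamma(1) + c_0
  gamma(1) = phi_1 gamma(0) + c_1
Substituting the second into the first: gamma(0) (1 - phi_1^2) = c_0 + phi_1 c_1, so
  gamma(0) = (c_0 + phi_1 c_1) / (1 - phi_1^2) = (5.689896 + (-0.107)(-0.334352)) / (1 - (-0.107)^2) = 5.725671 / 0.988551 = 5.791984.
  gamma(1) = phi_1 gamma(0) + c_1 = (-0.107)(5.791984) + (-0.334352) = -0.954094.
For k = 2: gamma(2) = phi_1 gamma(1) + c_2
  = (-0.107)(-0.954094) + (2.572) = 2.674088.
Therefore gamma(2) = 2.6741 (to 4 decimal places).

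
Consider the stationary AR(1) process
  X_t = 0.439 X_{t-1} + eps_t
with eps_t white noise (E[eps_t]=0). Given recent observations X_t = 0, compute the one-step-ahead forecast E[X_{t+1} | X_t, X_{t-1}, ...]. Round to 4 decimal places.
E[X_{t+1} \mid \mathcal F_t] = 0.0000

For an AR(p) model X_t = c + sum_i phi_i X_{t-i} + eps_t, the
one-step-ahead conditional mean is
  E[X_{t+1} | X_t, ...] = c + sum_i phi_i X_{t+1-i}.
Substitute known values:
  E[X_{t+1} | ...] = (0.439) * (0)
                   = 0.0000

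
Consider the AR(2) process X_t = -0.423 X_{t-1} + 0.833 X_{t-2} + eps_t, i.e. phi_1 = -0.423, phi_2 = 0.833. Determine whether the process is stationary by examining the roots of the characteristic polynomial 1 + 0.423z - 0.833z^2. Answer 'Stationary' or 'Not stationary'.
\text{Not stationary}

The AR(p) characteristic polynomial is P(z) = 1 + 0.423z - 0.833z^2.
Stationarity requires all roots to lie outside the unit circle, i.e. |z| > 1 for every root.
Set 1 + (0.423) z + (-0.833) z^2 = 0, i.e. a z^2 + b z + c = 0 with a = -0.833, b = 0.423, c = 1.
Discriminant D = b^2 - 4ac = (0.423)^2 - 4*(-0.833)*1 = 0.178929 - (-3.332) = 3.510929.
D >= 0, so the roots are real: z = (-b +/- sqrt(D)) / (2a) = (-0.423 +/- 1.873747) / (-1.666).
  z_1 = (-0.423 + 1.873747) / (-1.666) = -0.8708,   |z_1| = 0.8708.
  z_2 = (-0.423 - 1.873747) / (-1.666) = 1.3786,   |z_2| = 1.3786.
Moduli of all roots: 0.8708, 1.3786.
All moduli strictly greater than 1? No.
Verdict: Not stationary.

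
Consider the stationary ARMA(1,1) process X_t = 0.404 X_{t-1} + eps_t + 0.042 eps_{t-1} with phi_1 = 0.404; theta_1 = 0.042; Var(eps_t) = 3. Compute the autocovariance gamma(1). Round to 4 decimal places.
\gamma(1) = 1.6261

Multiply the model equation by X_{t-k} and take expectations. With theta_0 = psi_0 = 1 and psi_j the MA(infinity) weights, this gives
  gamma(k) - sum_i phi_i gamma(k-i) = c_k,
  c_k = sigma^2 * sum_{j=k..q} theta_j psi_{j-k}   (c_k = 0 for k > q),
using gamma(-m) = gamma(m).
psi-weights needed (psi_j = theta_j + sum_i phi_i psi_{j-i}):
  psi_1 = theta_1 + phi_1 = 0.042 + (0.404) = 0.446
Right-hand sides:
  c_0 = sigma^2 (1 + theta_1 psi_1) = 3 * (1 + (0.042)(0.446)) = 3 * 1.018732 = 3.056196
  c_1 = sigma^2 theta_1 = 3 * (0.042) = 0.126
  c_2 = 0
Equations for k = 0 and k = 1 (AR order 1):
  gamma(0) = phi_1 gamma(1) + c_0
  gamma(1) = phi_1 gamma(0) + c_1
Substituting the second into the first: gamma(0) (1 - phi_1^2) = c_0 + phi_1 c_1, so
  gamma(0) = (c_0 + phi_1 c_1) / (1 - phi_1^2) = (3.056196 + (0.404)(0.126)) / (1 - (0.404)^2) = 3.1071 / 0.836784 = 3.713145.
  gamma(1) = phi_1 gamma(0) + c_1 = (0.404)(3.713145) + (0.126) = 1.62611.
Therefore gamma(1) = 1.6261 (to 4 decimal places).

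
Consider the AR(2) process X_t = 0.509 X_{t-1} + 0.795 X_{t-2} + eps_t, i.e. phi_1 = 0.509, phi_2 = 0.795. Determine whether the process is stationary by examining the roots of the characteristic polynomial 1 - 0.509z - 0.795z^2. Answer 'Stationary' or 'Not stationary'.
\text{Not stationary}

The AR(p) characteristic polynomial is P(z) = 1 - 0.509z - 0.795z^2.
Stationarity requires all roots to lie outside the unit circle, i.e. |z| > 1 for every root.
Set 1 + (-0.509) z + (-0.795) z^2 = 0, i.e. a z^2 + b z + c = 0 with a = -0.795, b = -0.509, c = 1.
Discriminant D = b^2 - 4ac = (-0.509)^2 - 4*(-0.795)*1 = 0.259081 - (-3.18) = 3.439081.
D >= 0, so the roots are real: z = (-b +/- sqrt(D)) / (2a) = (0.509 +/- 1.854476) / (-1.59).
  z_1 = (0.509 + 1.854476) / (-1.59) = -1.4865,   |z_1| = 1.4865.
  z_2 = (0.509 - 1.854476) / (-1.59) = 0.8462,   |z_2| = 0.8462.
Moduli of all roots: 1.4865, 0.8462.
All moduli strictly greater than 1? No.
Verdict: Not stationary.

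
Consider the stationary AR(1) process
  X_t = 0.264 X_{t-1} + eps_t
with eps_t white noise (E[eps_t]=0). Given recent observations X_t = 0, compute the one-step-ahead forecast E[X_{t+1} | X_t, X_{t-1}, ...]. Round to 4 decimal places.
E[X_{t+1} \mid \mathcal F_t] = 0.0000

For an AR(p) model X_t = c + sum_i phi_i X_{t-i} + eps_t, the
one-step-ahead conditional mean is
  E[X_{t+1} | X_t, ...] = c + sum_i phi_i X_{t+1-i}.
Substitute known values:
  E[X_{t+1} | ...] = (0.264) * (0)
                   = 0.0000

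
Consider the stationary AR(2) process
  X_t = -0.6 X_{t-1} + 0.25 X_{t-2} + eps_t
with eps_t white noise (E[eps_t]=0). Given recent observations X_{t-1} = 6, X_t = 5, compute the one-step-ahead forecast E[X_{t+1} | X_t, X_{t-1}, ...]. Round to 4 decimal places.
E[X_{t+1} \mid \mathcal F_t] = -1.5000

For an AR(p) model X_t = c + sum_i phi_i X_{t-i} + eps_t, the
one-step-ahead conditional mean is
  E[X_{t+1} | X_t, ...] = c + sum_i phi_i X_{t+1-i}.
Substitute known values:
  E[X_{t+1} | ...] = (-0.6) * (5) + (0.25) * (6)
                   = -1.5000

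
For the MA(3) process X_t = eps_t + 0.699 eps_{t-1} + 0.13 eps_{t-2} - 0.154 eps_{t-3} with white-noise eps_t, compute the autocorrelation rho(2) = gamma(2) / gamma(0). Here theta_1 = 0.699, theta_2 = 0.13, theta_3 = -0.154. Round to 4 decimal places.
\rho(2) = 0.0146

For an MA(q) process with theta_0 = 1, the autocovariance is
  gamma(k) = sigma^2 * sum_{i=0..q-k} theta_i * theta_{i+k},
and rho(k) = gamma(k) / gamma(0). Sigma^2 cancels.
  numerator   = (1)*(0.13) + (0.699)*(-0.154) = 0.022354.
  denominator = (1)^2 + (0.699)^2 + (0.13)^2 + (-0.154)^2 = 1.529217.
  rho(2) = 0.022354 / 1.529217 = 0.0146.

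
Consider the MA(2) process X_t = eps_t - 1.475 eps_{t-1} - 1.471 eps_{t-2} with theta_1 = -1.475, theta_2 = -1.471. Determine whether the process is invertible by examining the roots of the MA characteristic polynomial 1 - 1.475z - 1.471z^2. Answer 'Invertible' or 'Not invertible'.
\text{Not invertible}

The MA(q) characteristic polynomial is P(z) = 1 - 1.475z - 1.471z^2.
Invertibility requires all roots to lie outside the unit circle, i.e. |z| > 1 for every root.
Set 1 + (-1.475) z + (-1.471) z^2 = 0, i.e. a z^2 + b z + c = 0 with a = -1.471, b = -1.475, c = 1.
Discriminant D = b^2 - 4ac = (-1.475)^2 - 4*(-1.471)*1 = 2.175625 - (-5.884) = 8.059625.
D >= 0, so the roots are real: z = (-b +/- sqrt(D)) / (2a) = (1.475 +/- 2.838948) / (-2.942).
  z_1 = (1.475 + 2.838948) / (-2.942) = -1.4663,   |z_1| = 1.4663.
  z_2 = (1.475 - 2.838948) / (-2.942) = 0.4636,   |z_2| = 0.4636.
Moduli of all roots: 1.4663, 0.4636.
All moduli strictly greater than 1? No.
Verdict: Not invertible.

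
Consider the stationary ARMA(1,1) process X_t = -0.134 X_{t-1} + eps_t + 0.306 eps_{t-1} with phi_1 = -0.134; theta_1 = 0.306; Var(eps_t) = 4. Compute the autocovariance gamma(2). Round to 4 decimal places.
\gamma(2) = -0.0900

Multiply the model equation by X_{t-k} and take expectations. With theta_0 = psi_0 = 1 and psi_j the MA(infinity) weights, this gives
  gamma(k) - sum_i phi_i gamma(k-i) = c_k,
  c_k = sigma^2 * sum_{j=k..q} theta_j psi_{j-k}   (c_k = 0 for k > q),
using gamma(-m) = gamma(m).
psi-weights needed (psi_j = theta_j + sum_i phi_i psi_{j-i}):
  psi_1 = theta_1 + phi_1 = 0.306 + (-0.134) = 0.172
Right-hand sides:
  c_0 = sigma^2 (1 + theta_1 psi_1) = 4 * (1 + (0.306)(0.172)) = 4 * 1.052632 = 4.210528
  c_1 = sigma^2 theta_1 = 4 * (0.306) = 1.224
  c_2 = 0
Equations for k = 0 and k = 1 (AR order 1):
  gamma(0) = phi_1 gamma(1) + c_0
  gamma(1) = phi_1 gamma(0) + c_1
Substituting the second into the first: gamma(0) (1 - phi_1^2) = c_0 + phi_1 c_1, so
  gamma(0) = (c_0 + phi_1 c_1) / (1 - phi_1^2) = (4.210528 + (-0.134)(1.224)) / (1 - (-0.134)^2) = 4.046512 / 0.982044 = 4.1205.
  gamma(1) = phi_1 gamma(0) + c_1 = (-0.134)(4.1205) + (1.224) = 0.671853.
For k = 2 (> q): gamma(2) = phi_1 gamma(1) = (-0.134)(0.671853) = -0.090028.
Therefore gamma(2) = -0.0900 (to 4 decimal places).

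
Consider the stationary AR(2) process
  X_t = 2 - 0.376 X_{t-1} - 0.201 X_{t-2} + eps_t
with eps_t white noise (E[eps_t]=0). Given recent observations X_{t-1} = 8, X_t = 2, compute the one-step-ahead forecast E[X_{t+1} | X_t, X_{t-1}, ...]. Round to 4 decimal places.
E[X_{t+1} \mid \mathcal F_t] = -0.3600

For an AR(p) model X_t = c + sum_i phi_i X_{t-i} + eps_t, the
one-step-ahead conditional mean is
  E[X_{t+1} | X_t, ...] = c + sum_i phi_i X_{t+1-i}.
Substitute known values:
  E[X_{t+1} | ...] = 2 + (-0.376) * (2) + (-0.201) * (8)
                   = -0.3600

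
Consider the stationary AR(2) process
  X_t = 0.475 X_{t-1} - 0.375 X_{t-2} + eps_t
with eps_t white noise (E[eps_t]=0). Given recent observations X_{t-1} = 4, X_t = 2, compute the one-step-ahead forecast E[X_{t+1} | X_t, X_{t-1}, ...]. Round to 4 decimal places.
E[X_{t+1} \mid \mathcal F_t] = -0.5500

For an AR(p) model X_t = c + sum_i phi_i X_{t-i} + eps_t, the
one-step-ahead conditional mean is
  E[X_{t+1} | X_t, ...] = c + sum_i phi_i X_{t+1-i}.
Substitute known values:
  E[X_{t+1} | ...] = (0.475) * (2) + (-0.375) * (4)
                   = -0.5500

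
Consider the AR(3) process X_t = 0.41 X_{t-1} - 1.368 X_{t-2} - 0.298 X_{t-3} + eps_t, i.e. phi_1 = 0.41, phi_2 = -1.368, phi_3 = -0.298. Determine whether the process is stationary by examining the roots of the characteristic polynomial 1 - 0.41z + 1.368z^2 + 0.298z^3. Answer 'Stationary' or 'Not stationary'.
\text{Not stationary}

The AR(p) characteristic polynomial is P(z) = 1 - 0.41z + 1.368z^2 + 0.298z^3.
Stationarity requires all roots to lie outside the unit circle, i.e. |z| > 1 for every root.
Degree 3: look for a simple real root z0 first, then factor out (1 - z/z0) and solve the remaining quadratic.
Testing z0 = -5: P(-5) = 1 + (-0.41)(-5) + (1.368)(-5)^2 + (0.298)(-5)^3
  = 1 + (2.05) + (34.2) + (-37.25) = 0.  So z_0 = -5 is a root, |z_0| = 5.
Divide out the factor (1 + 0.2 z) = (1 - z/z0) (since 1/z0 = -0.2):
  P(z) = (1 + 0.2 z)(1 + (-0.61) z + (1.49) z^2)
  [check: z-coef -0.61 - (-0.2) = -0.41; z^2-coef 1.49 - (-0.2)(-0.61) = 1.368; z^3-coef -(-0.2)(1.49) = 0.298.]
Remaining roots from the quadratic factor 1 + (-0.61) z + (1.49) z^2:
  Set 1 + (-0.61) z + (1.49) z^2 = 0, i.e. a z^2 + b z + c = 0 with a = 1.49, b = -0.61, c = 1.
  Discriminant D = b^2 - 4ac = (-0.61)^2 - 4*(1.49)*1 = 0.3721 - (5.96) = -5.5879.
  D < 0, so the roots are the complex-conjugate pair z = (-b +/- i sqrt(-D)) / (2a) = 0.2047 +/- 0.7932i.
  For a conjugate pair |z|^2 = z * conj(z) = (product of roots) = c/a = 1/(1.49) = 0.671141, so |z| = sqrt(0.671141) = 0.8192 for both roots.
Moduli of all roots: 5.0000, 0.8192, 0.8192.
All moduli strictly greater than 1? No.
Verdict: Not stationary.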